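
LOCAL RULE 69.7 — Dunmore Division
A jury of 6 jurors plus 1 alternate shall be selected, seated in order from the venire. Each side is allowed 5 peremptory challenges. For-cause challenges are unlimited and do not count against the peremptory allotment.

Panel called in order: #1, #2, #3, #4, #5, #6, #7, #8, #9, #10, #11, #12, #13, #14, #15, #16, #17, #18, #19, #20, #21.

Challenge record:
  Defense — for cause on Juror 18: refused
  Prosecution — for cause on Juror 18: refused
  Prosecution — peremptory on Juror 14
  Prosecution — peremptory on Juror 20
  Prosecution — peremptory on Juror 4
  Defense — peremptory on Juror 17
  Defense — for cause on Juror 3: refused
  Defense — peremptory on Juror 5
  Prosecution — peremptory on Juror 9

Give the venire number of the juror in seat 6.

Removed: #4, #5, #9, #14, #17, #20. (#3, #18 stay — for-cause denied.)
Seating in order: seats 1–6 → #1, #2, #3, #6, #7, #8; alternates → #10.
So seat 6 is #8.

8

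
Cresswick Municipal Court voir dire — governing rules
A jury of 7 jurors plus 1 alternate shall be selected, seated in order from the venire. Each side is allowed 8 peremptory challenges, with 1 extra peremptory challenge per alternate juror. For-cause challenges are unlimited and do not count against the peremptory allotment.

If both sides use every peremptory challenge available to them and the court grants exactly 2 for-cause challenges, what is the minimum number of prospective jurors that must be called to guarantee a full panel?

28

Seats to fill: 7 + 1 alternates = 8.
Peremptories: 8 + 1×1 = 9 per side × 2 sides = 18.
For-cause removals: 2.
Minimum venire: 8 + 18 + 2 = 28.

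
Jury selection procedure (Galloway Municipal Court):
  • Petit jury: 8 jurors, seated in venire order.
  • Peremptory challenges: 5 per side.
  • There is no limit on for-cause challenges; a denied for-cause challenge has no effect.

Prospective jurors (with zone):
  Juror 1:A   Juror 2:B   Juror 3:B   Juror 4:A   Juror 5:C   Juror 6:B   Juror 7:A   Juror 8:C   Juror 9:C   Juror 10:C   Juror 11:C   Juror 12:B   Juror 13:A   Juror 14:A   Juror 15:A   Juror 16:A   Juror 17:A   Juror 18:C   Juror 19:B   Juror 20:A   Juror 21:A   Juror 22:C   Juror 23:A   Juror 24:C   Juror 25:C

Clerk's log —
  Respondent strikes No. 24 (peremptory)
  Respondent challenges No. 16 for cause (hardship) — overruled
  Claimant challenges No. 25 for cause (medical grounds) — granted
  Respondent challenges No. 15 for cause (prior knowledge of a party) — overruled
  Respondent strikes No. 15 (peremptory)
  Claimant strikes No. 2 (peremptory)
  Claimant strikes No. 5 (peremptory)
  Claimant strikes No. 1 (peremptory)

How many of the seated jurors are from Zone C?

Removed: #1, #2, #5, #15, #24, #25.
Seated jurors 1–8: #3, #4, #6, #7, #8, #9, #10, #11.
Of those, in Zone C: #8, #9, #10, #11 → 4.

4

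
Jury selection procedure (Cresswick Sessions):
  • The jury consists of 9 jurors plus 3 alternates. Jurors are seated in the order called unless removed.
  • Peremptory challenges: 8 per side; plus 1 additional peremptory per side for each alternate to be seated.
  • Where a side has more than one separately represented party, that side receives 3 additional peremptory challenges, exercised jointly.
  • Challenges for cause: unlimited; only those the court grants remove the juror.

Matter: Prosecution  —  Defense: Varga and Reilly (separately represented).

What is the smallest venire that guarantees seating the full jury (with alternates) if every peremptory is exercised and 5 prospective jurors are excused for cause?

Seats to fill: 9 + 3 alternates = 12.
Peremptories — Prosecution: 8 + 1×3 = 11; Defense: 8 + 1×3 + 3 = 14; total 25.
For-cause removals: 5.
Minimum venire: 12 + 25 + 5 = 42.

42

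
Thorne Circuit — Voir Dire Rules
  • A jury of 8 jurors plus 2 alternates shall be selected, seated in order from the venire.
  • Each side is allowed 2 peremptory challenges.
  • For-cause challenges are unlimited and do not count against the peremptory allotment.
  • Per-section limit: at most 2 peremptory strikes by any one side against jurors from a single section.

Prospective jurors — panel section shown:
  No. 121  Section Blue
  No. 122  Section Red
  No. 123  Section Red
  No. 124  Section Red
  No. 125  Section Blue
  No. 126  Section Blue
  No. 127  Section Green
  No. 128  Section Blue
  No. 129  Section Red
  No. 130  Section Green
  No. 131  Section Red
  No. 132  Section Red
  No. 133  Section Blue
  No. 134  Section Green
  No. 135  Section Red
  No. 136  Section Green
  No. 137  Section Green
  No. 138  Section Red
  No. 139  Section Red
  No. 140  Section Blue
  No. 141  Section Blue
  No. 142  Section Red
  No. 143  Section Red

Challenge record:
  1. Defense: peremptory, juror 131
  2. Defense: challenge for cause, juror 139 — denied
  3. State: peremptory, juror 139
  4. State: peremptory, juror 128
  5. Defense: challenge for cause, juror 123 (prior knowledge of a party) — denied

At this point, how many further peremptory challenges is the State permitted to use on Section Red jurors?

0

State peremptories so far: #139, #128 — 2 of 2 used, 0 left overall.
Against Section Red: #139 — 1 used; per-section cap 2 leaves 1.
Binding limit: min(0, 1) = 0.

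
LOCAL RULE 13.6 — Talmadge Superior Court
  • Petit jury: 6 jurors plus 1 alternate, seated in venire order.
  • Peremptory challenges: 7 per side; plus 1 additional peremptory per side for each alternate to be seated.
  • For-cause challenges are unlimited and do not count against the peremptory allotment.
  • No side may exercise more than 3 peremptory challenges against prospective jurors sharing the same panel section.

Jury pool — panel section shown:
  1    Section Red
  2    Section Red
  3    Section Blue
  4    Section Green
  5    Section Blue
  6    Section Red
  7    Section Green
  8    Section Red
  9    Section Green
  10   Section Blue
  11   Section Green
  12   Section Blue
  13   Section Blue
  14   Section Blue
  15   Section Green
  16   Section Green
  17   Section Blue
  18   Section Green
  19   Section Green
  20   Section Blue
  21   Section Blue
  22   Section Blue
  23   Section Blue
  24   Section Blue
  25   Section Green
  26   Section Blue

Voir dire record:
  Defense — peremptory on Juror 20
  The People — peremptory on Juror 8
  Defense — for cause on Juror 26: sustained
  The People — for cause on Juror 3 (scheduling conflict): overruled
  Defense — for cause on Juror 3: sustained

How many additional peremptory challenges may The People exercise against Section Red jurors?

The People peremptories so far: #8 — 1 of 8 used, 7 left overall.
Against Section Red: #8 — 1 used; per-section cap 3 leaves 2.
Binding limit: min(7, 2) = 2.

2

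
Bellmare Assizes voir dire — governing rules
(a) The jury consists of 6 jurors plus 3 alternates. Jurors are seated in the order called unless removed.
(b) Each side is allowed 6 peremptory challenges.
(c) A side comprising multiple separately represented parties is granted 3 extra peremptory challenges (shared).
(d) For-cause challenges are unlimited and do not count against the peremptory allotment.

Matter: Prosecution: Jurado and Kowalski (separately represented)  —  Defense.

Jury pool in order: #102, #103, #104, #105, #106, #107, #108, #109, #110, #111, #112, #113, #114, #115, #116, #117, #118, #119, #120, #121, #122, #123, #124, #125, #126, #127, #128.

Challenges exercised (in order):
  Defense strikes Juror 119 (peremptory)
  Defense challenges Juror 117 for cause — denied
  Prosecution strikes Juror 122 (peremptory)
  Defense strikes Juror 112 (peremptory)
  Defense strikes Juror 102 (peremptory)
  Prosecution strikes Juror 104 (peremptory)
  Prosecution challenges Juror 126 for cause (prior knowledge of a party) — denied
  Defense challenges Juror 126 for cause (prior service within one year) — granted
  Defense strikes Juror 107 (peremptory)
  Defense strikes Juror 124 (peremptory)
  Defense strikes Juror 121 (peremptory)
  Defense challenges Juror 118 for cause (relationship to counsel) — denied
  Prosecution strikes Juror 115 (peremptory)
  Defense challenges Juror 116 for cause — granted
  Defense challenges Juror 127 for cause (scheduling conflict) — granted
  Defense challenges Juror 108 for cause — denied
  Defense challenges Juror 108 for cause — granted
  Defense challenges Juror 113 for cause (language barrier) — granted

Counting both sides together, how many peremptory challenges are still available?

6

Prosecution allotment: 6 base + 3 multi-party = 9. Defense allotment: 6.
Prosecution peremptories used: #122, #104, #115 — 3 (the for-cause on #126 doesn't count).
Defense peremptories used: #119, #112, #102, #107, #124, #121 — 6 (for-cause on #117, #126, #118, #116, #127, #108, #108, #113 don't count).
Remaining: (9 − 3) + (6 − 6) = 6.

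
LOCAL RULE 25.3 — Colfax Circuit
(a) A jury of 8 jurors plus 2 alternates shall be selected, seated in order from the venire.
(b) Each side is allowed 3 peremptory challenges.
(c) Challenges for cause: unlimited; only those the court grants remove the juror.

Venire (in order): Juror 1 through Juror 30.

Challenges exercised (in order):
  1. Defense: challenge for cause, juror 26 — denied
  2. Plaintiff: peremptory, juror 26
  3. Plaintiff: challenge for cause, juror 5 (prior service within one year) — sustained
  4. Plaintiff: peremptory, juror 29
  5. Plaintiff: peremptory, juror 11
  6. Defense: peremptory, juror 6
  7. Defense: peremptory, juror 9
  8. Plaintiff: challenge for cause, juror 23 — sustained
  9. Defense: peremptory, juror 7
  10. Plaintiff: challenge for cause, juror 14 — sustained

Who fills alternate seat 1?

Removed: #5, #6, #7, #9, #11, #14, #23, #26, #29.
Seating in order: seats 1–8 → #1, #2, #3, #4, #8, #10, #12, #13; alternates → #15, #16.
So alternate 1 is #15.

15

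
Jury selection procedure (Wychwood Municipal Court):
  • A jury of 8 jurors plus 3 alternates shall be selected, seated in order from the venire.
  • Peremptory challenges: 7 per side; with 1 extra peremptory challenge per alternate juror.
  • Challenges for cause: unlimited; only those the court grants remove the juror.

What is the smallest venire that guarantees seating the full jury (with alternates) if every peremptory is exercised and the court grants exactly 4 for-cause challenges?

35

Seats to fill: 8 + 3 alternates = 11.
Peremptories: 7 + 1×3 = 10 per side × 2 sides = 20.
For-cause removals: 4.
Minimum venire: 11 + 20 + 4 = 35.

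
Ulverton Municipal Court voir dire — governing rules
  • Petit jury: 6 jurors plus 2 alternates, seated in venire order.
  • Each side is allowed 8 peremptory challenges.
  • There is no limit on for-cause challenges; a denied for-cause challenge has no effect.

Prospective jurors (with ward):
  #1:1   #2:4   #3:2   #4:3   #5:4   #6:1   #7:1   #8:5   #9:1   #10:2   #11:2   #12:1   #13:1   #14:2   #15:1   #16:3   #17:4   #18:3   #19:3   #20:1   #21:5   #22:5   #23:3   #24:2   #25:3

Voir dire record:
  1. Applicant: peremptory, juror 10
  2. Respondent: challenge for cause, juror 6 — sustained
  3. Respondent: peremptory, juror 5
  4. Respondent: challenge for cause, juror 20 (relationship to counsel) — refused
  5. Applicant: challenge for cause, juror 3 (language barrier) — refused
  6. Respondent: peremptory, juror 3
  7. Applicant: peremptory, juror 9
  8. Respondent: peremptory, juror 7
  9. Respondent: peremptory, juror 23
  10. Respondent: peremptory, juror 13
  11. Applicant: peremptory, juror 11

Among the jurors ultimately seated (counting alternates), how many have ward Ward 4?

1

Removed: #3, #5, #6, #7, #9, #10, #11, #13, #23.
Seated (8 incl. alternates): #1, #2, #4, #8, #12, #14, #15, #16.
Of those, in Ward 4: #2 → 1.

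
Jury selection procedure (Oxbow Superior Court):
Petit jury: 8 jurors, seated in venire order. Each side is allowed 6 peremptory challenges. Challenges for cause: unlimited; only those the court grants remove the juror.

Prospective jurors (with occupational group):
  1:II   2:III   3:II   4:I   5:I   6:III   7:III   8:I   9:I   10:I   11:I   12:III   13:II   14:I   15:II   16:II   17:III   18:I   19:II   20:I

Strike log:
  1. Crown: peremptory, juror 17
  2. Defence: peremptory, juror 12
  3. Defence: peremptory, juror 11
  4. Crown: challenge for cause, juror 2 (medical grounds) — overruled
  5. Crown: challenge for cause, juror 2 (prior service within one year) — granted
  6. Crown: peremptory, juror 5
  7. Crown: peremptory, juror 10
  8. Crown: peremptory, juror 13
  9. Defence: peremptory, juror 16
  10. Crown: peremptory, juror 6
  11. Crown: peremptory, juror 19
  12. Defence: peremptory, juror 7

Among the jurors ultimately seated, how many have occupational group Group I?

5

Removed: #2, #5, #6, #7, #10, #11, #12, #13, #16, #17, #19.
Seated jurors 1–8: #1, #3, #4, #8, #9, #14, #15, #18.
Of those, in Group I: #4, #8, #9, #14, #18 → 5.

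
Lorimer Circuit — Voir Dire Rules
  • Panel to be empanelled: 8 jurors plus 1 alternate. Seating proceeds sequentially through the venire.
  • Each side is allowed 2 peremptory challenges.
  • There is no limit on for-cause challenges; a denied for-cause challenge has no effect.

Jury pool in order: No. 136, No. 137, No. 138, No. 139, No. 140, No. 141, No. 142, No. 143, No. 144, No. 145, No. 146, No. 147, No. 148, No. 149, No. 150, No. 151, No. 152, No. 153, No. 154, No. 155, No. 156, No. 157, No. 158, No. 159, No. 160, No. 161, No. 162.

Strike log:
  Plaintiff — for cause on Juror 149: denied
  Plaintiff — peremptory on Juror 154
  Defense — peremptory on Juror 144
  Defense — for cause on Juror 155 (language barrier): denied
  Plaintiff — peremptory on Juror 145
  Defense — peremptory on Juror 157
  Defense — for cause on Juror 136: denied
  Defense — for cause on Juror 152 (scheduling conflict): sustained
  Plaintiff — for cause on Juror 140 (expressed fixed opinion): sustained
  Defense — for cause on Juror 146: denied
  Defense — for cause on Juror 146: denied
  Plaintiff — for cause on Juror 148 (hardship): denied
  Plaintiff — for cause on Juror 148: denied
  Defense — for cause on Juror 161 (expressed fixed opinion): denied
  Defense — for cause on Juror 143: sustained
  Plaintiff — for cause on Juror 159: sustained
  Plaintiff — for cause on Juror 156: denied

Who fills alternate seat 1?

Removed: #140, #143, #144, #145, #152, #154, #157, #159. (#136, #146, #148, #149, #155, #156, #161 stay — for-cause denied.)
Seating in order: seats 1–8 → #136, #137, #138, #139, #141, #142, #146, #147; alternates → #148.
So alternate 1 is #148.

148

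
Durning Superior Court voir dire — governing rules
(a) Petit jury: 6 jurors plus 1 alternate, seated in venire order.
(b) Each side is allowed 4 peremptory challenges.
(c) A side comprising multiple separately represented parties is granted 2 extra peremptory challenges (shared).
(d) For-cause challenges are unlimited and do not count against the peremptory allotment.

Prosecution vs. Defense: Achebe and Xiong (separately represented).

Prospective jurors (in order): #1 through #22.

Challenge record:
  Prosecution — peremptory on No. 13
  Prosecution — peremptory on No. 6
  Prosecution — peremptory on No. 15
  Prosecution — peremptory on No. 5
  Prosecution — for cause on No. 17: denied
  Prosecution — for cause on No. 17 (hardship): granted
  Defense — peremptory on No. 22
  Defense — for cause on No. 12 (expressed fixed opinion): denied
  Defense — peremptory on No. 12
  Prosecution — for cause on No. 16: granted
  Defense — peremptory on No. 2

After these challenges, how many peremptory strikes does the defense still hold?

Defense allotment: 4 base + 2 multi-party = 6.
Defense peremptories used: #22, #12, #2 — 3 (the for-cause on #12 doesn't count).
Remaining: 6 − 3 = 3.

3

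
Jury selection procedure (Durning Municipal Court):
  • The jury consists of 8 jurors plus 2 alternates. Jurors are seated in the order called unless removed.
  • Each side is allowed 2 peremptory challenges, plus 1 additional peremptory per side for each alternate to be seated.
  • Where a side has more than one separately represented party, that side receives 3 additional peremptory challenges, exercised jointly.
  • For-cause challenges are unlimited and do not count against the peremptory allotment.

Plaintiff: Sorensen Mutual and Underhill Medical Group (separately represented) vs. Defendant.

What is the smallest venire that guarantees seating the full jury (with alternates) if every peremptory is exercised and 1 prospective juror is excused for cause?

22

Seats to fill: 8 + 2 alternates = 10.
Peremptories — Plaintiff: 2 + 1×2 + 3 = 7; Defendant: 2 + 1×2 = 4; total 11.
For-cause removals: 1.
Minimum venire: 10 + 11 + 1 = 22.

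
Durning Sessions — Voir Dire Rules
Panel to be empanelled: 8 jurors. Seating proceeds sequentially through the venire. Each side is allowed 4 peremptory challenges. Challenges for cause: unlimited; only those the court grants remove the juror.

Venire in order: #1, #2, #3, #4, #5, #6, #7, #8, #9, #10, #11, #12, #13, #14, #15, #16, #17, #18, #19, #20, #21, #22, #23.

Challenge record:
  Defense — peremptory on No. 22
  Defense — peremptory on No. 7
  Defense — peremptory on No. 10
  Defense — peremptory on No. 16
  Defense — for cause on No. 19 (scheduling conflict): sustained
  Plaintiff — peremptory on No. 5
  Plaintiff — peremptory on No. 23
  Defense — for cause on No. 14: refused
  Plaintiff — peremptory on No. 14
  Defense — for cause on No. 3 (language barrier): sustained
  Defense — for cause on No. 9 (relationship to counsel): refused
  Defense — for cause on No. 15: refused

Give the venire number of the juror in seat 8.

12

Removed: #3, #5, #7, #10, #14, #16, #19, #22, #23. (#9, #15 stay — for-cause denied.)
Seating in order: seats 1–8 → #1, #2, #4, #6, #8, #9, #11, #12.
So seat 8 is #12.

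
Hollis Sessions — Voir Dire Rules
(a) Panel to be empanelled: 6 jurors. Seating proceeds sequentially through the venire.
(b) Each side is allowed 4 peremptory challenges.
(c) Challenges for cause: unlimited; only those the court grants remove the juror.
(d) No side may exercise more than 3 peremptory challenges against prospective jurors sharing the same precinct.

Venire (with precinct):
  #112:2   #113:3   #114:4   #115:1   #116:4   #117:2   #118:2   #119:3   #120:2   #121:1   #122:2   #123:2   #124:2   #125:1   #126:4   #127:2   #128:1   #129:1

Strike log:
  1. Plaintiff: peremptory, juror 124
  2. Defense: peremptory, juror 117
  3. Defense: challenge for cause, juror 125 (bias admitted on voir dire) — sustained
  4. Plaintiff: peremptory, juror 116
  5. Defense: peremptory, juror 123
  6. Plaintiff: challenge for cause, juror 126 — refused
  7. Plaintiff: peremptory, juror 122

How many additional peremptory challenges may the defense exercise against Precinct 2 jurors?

1

Defense peremptories so far: #117, #123 — 2 of 4 used, 2 left overall.
Against Precinct 2: #117, #123 — 2 used; per-precinct cap 3 leaves 1.
Binding limit: min(2, 1) = 1.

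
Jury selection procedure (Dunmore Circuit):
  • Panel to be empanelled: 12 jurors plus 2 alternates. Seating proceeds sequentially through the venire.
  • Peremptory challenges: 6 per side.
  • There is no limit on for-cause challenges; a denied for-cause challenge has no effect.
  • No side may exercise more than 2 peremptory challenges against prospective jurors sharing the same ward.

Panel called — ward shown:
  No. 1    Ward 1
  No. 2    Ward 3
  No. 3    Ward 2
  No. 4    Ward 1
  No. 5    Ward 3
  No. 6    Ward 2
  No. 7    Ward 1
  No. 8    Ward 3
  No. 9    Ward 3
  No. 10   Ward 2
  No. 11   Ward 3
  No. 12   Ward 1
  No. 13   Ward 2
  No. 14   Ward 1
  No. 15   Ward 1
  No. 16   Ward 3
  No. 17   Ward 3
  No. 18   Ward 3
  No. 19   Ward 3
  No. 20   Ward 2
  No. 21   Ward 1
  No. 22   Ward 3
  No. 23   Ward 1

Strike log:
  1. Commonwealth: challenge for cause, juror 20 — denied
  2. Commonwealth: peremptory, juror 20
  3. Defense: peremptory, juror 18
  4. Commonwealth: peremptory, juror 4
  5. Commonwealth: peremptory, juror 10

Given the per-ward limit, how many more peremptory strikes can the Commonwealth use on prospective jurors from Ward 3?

Commonwealth peremptories so far: #20, #4, #10 — 3 of 6 used, 3 left overall.
Against Ward 3: none yet — per-ward cap 2 leaves 2.
Binding limit: min(3, 2) = 2.

2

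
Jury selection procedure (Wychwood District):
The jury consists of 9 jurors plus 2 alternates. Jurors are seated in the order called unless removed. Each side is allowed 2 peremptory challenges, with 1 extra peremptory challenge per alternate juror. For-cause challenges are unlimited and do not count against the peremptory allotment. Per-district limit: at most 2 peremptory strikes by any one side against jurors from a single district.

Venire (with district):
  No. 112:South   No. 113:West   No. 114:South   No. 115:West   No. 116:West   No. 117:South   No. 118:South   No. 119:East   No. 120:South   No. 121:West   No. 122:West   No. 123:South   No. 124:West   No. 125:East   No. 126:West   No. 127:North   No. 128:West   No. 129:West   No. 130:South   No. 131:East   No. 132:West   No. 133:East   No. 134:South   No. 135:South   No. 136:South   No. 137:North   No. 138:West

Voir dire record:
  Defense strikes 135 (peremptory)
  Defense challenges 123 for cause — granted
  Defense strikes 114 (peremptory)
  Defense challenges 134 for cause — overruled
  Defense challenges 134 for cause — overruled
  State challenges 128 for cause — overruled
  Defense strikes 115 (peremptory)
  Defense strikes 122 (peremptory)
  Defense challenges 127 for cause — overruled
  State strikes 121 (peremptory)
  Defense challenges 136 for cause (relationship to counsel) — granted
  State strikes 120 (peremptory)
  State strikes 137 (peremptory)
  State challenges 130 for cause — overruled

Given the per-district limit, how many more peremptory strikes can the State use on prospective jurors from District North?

State peremptories so far: #121, #120, #137 — 3 of 4 used, 1 left overall.
Against District North: #137 — 1 used; per-district cap 2 leaves 1.
Binding limit: min(1, 1) = 1.

1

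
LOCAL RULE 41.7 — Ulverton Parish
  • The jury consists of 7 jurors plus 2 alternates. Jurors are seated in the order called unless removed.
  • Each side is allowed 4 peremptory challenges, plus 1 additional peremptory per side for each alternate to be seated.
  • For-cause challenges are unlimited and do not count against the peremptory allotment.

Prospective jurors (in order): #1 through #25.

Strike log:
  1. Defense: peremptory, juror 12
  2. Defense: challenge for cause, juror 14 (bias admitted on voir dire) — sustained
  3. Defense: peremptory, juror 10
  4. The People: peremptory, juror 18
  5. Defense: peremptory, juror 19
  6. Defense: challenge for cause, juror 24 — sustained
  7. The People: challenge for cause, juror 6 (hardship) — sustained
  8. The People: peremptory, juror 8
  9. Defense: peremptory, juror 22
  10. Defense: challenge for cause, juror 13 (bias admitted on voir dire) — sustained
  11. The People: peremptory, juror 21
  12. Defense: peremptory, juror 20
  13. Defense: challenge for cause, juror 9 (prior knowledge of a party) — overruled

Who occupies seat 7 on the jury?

9

Removed: #6, #8, #10, #12, #13, #14, #18, #19, #20, #21, #22, #24. (#9 stays — for-cause denied.)
Seating in order: seats 1–7 → #1, #2, #3, #4, #5, #7, #9; alternates → #11, #15.
So seat 7 is #9.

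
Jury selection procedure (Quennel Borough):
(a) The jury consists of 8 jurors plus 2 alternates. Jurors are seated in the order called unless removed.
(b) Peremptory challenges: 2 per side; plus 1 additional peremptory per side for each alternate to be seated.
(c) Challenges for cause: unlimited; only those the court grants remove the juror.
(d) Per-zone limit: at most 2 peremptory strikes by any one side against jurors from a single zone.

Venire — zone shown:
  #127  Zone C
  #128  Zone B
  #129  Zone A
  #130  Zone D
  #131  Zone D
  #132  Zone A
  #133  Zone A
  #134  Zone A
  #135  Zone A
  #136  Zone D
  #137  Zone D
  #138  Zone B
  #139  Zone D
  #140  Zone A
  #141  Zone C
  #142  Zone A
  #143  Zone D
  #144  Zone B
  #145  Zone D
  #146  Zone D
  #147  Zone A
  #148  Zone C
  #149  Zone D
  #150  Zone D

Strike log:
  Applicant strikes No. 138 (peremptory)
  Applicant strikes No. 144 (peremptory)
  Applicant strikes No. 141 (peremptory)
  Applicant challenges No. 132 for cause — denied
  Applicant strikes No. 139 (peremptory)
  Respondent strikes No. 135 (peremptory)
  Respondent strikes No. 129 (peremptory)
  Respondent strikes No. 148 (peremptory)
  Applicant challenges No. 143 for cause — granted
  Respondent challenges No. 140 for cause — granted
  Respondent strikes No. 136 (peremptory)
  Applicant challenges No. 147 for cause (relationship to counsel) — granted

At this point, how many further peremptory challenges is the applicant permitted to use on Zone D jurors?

0

Applicant peremptories so far: #138, #144, #141, #139 — 4 of 4 used, 0 left overall.
Against Zone D: #139 — 1 used; per-zone cap 2 leaves 1.
Binding limit: min(0, 1) = 0.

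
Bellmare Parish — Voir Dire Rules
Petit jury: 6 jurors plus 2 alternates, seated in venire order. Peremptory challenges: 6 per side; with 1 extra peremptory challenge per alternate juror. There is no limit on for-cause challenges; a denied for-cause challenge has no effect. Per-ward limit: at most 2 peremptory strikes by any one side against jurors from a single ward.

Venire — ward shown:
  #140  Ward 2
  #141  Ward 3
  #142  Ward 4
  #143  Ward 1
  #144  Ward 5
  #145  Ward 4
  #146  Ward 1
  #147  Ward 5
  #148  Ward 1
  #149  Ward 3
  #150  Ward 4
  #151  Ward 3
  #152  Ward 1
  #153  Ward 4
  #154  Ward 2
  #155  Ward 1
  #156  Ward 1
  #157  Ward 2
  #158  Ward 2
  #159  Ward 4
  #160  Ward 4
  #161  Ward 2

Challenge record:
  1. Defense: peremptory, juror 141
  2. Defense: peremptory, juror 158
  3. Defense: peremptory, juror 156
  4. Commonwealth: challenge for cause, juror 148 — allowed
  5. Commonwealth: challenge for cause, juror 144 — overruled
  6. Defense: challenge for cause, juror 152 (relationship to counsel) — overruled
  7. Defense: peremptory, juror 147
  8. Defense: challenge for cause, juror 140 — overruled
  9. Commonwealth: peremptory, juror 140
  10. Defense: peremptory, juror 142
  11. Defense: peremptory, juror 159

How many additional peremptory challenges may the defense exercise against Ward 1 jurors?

1

Defense peremptories so far: #141, #158, #156, #147, #142, #159 — 6 of 8 used, 2 left overall.
Against Ward 1: #156 — 1 used; per-ward cap 2 leaves 1.
Binding limit: min(2, 1) = 1.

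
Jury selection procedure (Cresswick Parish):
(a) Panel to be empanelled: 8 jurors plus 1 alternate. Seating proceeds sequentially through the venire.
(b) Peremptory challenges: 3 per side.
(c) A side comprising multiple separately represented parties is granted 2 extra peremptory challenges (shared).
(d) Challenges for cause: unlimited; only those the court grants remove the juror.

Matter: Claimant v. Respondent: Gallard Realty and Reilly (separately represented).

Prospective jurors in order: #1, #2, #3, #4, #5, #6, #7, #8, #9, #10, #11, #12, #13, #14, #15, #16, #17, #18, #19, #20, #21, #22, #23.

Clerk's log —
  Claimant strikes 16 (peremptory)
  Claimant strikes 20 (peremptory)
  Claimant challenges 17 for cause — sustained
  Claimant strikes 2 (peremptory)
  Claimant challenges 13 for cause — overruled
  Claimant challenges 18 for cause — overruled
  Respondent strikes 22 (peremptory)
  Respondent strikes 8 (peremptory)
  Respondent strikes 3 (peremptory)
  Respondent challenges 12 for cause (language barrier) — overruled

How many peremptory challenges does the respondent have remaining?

2

Respondent allotment: 3 base + 2 multi-party = 5.
Respondent peremptories used: #22, #8, #3 — 3 (the for-cause on #12 doesn't count).
Remaining: 5 − 3 = 2.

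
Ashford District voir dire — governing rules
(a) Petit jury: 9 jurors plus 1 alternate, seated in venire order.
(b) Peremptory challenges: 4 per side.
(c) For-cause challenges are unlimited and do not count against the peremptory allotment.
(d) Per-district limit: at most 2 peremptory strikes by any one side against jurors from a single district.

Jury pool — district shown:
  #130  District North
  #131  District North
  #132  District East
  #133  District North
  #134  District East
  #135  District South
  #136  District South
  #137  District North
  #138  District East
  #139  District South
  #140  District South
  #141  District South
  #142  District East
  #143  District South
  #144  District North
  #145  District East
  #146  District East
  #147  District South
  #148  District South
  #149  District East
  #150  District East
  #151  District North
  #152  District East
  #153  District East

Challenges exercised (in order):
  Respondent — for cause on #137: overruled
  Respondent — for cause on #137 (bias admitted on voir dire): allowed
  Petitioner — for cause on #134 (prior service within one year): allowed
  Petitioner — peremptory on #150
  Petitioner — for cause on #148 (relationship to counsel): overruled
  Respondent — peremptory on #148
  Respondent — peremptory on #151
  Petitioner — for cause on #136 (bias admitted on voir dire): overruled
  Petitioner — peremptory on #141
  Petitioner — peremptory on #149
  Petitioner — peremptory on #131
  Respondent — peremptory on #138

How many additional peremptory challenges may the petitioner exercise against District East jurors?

Petitioner peremptories so far: #150, #141, #149, #131 — 4 of 4 used, 0 left overall.
Against District East: #150, #149 — 2 used; per-district cap 2 leaves 0.
Binding limit: min(0, 0) = 0.

0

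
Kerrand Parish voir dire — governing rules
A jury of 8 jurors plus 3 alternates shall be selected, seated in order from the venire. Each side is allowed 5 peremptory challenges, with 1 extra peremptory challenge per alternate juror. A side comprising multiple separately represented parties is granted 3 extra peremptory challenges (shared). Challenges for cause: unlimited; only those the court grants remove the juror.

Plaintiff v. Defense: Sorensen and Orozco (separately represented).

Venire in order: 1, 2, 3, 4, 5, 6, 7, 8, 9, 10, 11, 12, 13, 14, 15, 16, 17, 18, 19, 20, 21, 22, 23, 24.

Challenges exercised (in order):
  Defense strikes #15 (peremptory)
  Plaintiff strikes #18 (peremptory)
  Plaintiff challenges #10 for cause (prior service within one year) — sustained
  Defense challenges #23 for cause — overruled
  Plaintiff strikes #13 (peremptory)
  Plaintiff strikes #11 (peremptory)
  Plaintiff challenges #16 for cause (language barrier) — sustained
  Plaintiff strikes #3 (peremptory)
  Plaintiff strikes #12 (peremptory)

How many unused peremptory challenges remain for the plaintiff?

3

Plaintiff allotment: 5 base + 1 × 3 alternates = 8.
Plaintiff peremptories used: #18, #13, #11, #3, #12 — 5 (for-cause on #10, #16 don't count).
Remaining: 8 − 5 = 3.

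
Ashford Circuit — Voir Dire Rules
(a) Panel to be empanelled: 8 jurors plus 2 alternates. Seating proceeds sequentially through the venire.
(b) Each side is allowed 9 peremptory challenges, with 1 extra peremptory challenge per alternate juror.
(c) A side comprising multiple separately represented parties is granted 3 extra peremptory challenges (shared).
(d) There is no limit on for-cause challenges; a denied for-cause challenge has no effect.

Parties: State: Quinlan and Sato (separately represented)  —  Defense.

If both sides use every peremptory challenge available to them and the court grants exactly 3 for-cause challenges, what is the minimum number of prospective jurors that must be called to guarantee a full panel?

38

Seats to fill: 8 + 2 alternates = 10.
Peremptories — State: 9 + 1×2 + 3 = 14; Defense: 9 + 1×2 = 11; total 25.
For-cause removals: 3.
Minimum venire: 10 + 25 + 3 = 38.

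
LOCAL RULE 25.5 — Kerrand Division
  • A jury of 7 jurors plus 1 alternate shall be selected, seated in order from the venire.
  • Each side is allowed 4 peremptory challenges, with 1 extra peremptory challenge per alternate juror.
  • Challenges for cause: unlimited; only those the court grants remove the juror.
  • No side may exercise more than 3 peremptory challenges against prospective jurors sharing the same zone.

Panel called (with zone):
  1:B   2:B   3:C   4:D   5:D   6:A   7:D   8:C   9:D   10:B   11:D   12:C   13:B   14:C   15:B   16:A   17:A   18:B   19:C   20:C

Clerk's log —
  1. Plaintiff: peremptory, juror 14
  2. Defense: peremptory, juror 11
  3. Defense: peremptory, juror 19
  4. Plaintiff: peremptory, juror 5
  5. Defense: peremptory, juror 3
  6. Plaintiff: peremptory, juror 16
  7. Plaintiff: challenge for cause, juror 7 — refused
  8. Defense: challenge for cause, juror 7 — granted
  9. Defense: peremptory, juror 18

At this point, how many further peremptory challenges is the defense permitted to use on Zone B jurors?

1

Defense peremptories so far: #11, #19, #3, #18 — 4 of 5 used, 1 left overall.
Against Zone B: #18 — 1 used; per-zone cap 3 leaves 2.
Binding limit: min(1, 2) = 1.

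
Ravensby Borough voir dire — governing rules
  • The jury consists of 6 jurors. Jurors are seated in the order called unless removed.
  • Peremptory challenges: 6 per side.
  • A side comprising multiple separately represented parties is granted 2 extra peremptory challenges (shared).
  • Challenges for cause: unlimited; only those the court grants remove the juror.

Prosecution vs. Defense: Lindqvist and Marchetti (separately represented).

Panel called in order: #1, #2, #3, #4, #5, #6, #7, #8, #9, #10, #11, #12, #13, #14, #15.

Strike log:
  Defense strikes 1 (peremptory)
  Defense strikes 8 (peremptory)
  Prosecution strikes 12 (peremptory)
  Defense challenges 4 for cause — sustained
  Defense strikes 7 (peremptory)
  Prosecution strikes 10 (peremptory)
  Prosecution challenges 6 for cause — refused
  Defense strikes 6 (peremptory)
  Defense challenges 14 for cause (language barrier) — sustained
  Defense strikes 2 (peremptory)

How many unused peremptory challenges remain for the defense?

Defense allotment: 6 base + 2 multi-party = 8.
Defense peremptories used: #1, #8, #7, #6, #2 — 5 (for-cause on #4, #14 don't count).
Remaining: 8 − 5 = 3.

3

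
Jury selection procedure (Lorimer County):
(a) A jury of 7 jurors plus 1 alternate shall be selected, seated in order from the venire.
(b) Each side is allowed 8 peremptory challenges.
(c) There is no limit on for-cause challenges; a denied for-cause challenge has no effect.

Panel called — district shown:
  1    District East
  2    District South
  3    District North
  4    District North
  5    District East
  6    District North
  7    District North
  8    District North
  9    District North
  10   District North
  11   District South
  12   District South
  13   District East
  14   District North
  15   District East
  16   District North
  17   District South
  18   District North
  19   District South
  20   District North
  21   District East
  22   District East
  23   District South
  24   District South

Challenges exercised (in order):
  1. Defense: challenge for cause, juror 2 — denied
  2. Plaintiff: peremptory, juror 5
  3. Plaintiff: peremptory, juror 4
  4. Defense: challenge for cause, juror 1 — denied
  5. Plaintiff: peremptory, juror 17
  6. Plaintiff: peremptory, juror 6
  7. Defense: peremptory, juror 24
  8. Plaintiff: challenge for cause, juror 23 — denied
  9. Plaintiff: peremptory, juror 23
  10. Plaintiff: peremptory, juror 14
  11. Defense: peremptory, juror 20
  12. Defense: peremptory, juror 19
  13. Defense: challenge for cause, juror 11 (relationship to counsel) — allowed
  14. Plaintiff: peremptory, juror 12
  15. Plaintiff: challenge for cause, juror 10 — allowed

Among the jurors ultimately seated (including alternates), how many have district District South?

1

Removed: #4, #5, #6, #10, #11, #12, #14, #17, #19, #20, #23, #24.
Seated (8 incl. alternates): #1, #2, #3, #7, #8, #9, #13, #15.
Of those, in District South: #2 → 1.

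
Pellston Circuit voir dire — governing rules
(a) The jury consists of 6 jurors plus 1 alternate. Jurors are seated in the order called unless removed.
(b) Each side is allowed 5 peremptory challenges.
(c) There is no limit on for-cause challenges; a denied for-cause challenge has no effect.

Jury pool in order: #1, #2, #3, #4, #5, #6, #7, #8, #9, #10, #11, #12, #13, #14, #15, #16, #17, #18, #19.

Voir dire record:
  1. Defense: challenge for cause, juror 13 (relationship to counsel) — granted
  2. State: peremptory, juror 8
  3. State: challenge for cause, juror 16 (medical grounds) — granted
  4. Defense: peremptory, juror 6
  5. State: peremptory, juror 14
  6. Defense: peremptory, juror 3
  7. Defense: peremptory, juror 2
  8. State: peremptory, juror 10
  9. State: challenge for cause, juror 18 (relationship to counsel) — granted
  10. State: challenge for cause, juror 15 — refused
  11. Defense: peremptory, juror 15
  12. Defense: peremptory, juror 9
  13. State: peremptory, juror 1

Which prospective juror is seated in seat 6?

Removed: #1, #2, #3, #6, #8, #9, #10, #13, #14, #15, #16, #18.
Filling seats in venire order through position 6: #4, #5, #7, #11, #12, #17.
So seat 6 is #17.

17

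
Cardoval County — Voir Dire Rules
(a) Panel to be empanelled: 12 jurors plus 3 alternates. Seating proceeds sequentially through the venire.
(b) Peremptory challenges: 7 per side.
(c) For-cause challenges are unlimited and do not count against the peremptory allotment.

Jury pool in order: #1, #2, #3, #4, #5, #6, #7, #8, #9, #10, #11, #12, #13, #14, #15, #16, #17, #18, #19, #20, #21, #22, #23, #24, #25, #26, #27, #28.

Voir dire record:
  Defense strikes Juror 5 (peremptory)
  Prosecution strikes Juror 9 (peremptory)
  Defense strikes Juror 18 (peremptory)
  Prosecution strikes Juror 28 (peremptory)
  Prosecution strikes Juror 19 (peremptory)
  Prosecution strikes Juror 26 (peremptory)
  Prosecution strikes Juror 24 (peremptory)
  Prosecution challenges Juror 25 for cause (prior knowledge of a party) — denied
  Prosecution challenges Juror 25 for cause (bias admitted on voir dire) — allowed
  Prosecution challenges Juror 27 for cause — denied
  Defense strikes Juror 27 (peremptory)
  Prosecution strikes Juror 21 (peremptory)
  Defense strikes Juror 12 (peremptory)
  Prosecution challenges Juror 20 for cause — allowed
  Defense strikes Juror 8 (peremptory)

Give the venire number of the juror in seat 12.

Removed: #5, #8, #9, #12, #18, #19, #20, #21, #24, #25, #26, #27, #28.
Filling seats in venire order through position 12: #1, #2, #3, #4, #6, #7, #10, #11, #13, #14, #15, #16.
So seat 12 is #16.

16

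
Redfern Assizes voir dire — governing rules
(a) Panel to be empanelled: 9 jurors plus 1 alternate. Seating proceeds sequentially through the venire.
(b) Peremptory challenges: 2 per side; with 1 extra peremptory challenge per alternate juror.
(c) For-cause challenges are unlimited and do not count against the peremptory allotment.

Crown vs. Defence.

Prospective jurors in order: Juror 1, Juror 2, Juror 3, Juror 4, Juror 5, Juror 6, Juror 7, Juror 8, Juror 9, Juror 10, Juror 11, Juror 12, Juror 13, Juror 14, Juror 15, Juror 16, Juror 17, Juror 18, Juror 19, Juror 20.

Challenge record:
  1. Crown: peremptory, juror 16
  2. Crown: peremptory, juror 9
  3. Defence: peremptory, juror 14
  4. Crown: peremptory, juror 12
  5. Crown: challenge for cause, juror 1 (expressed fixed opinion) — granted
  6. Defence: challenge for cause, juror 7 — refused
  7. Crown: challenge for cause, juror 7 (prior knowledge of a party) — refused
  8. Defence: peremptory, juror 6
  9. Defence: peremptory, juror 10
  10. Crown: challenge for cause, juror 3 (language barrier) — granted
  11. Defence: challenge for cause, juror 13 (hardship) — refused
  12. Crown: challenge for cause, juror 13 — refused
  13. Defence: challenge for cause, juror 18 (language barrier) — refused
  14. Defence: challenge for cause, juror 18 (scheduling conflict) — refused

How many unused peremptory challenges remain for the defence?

Defence allotment: 2 base + 1 × 1 alternate = 3.
Defence peremptories used: #14, #6, #10 — 3 (for-cause on #7, #13, #18, #18 don't count).
Remaining: 3 − 3 = 0.

0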